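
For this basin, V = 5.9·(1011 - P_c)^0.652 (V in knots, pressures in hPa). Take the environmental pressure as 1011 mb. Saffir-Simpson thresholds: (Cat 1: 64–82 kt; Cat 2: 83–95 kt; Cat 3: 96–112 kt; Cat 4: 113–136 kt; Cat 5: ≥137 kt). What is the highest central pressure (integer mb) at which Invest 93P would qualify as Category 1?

Category 1 begins at V = 64 kt.
Required ΔP = (64/5.9)^(1/0.652) = 10.847^1.534 ≈ 38.72 mb.
P_c ≤ 1011 − 38.72 = 972.28, so the highest integer P_c is 972 mb.

972 mb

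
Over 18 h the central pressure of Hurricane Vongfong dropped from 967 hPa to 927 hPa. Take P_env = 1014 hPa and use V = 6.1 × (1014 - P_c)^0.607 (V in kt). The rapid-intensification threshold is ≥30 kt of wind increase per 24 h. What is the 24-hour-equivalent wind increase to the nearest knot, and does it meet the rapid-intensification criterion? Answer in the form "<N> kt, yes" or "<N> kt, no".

38 kt, yes

V₁: ΔP = 47, V ≈ 6.1 × 47^0.607 ≈ 63.14 kt.
V₂: ΔP = 87, V ≈ 6.1 × 87^0.607 ≈ 91.75 kt.
ΔV over 18 h = 28.61 kt → 24 h equivalent = 28.61 × 24/18 ≈ 38.15 kt.
38 kt ≥ 30 kt ⇒ rapid intensification.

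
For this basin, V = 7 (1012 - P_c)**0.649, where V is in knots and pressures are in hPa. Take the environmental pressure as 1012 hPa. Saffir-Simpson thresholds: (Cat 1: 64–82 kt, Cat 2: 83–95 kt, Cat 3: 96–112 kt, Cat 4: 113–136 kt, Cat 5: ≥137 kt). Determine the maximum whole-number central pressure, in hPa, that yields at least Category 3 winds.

Category 3 begins at V = 96 kt.
Required ΔP = (96/7)^(1/0.649) = 13.714^1.541 ≈ 56.52 hPa.
P_c ≤ 1012 − 56.52 = 955.48, so the highest integer P_c is 955 hPa.

955 hPa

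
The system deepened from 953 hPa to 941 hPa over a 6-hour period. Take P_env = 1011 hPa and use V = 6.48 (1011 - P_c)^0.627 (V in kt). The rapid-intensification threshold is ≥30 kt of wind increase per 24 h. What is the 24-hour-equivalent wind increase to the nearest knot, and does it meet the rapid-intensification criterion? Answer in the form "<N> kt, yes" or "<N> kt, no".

41 kt, yes

V₁: ΔP = 58, V ≈ 6.48 × 58^0.627 ≈ 82.65 kt.
V₂: ΔP = 70, V ≈ 6.48 × 70^0.627 ≈ 92.99 kt.
ΔV over 6 h = 10.34 kt → 24 h equivalent = 10.34 × 24/6 ≈ 41.36 kt.
41 kt ≥ 30 kt ⇒ rapid intensification.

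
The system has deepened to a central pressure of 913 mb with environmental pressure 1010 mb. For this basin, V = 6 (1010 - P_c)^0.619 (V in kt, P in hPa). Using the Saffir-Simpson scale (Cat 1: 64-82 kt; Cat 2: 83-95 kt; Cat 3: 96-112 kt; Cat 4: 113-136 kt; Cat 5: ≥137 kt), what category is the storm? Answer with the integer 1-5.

3

ΔP = 1010 − 913 = 97 mb.
V ≈ 6 × 97^0.619 = 6 × 16.98 ≈ 102 kt.
102 kt falls in the Category 3 band.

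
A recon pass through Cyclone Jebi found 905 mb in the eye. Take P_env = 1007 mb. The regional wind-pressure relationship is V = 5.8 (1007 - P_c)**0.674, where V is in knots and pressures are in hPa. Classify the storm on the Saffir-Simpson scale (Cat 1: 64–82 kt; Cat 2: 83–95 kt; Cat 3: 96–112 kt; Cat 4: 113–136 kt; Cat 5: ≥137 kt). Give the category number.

ΔP = 1007 − 905 = 102 mb.
V ≈ 5.8 × 102^0.674 = 5.8 × 22.58 ≈ 131 kt.
131 kt falls in the Category 4 band.

4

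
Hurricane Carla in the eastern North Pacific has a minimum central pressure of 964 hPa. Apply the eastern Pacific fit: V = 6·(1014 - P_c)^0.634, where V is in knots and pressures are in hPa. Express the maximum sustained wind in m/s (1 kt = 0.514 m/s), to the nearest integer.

ΔP = 1014 − 964 = 50 hPa.
V ≈ 6 × 50^0.634 = 6 × 11.944 ≈ 71.664 kt.
71.664 × 0.514 ≈ 36.84 m/s → 37 m/s.

37 m/s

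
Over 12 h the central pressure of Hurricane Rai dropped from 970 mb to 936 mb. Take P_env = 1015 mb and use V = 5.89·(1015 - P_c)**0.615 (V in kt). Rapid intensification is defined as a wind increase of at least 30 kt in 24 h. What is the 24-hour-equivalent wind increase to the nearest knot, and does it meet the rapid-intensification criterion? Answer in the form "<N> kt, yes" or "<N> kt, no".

51 kt, yes

V₁: ΔP = 45, V ≈ 5.89 × 45^0.615 ≈ 61.21 kt.
V₂: ΔP = 79, V ≈ 5.89 × 79^0.615 ≈ 86.53 kt.
ΔV over 12 h = 25.32 kt → 24 h equivalent = 25.32 × 24/12 ≈ 50.64 kt.
51 kt ≥ 30 kt ⇒ rapid intensification.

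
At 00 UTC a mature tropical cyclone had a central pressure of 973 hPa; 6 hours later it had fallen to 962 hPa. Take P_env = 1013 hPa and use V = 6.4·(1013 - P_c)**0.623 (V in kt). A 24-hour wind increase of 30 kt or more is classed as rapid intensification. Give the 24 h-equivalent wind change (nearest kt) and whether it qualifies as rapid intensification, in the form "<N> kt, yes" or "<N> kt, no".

42 kt, yes

V₁: ΔP = 40, V ≈ 6.4 × 40^0.623 ≈ 63.72 kt.
V₂: ΔP = 51, V ≈ 6.4 × 51^0.623 ≈ 74.13 kt.
ΔV over 6 h = 10.41 kt → 24 h equivalent = 10.41 × 24/6 ≈ 41.64 kt.
42 kt ≥ 30 kt ⇒ rapid intensification.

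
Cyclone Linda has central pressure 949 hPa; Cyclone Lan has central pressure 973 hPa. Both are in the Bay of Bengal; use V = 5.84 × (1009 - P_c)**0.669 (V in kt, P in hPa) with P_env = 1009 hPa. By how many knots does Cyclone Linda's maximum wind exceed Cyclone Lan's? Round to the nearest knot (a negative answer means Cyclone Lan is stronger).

Cyclone Linda: ΔP = 60; V ≈ 5.84 × 60^0.669 ≈ 90.36 kt.
Cyclone Lan: ΔP = 36; V ≈ 5.84 × 36^0.669 ≈ 64.21 kt.
Difference ≈ 90.36 − 64.21 = 26.15 → 26 kt.

26 kt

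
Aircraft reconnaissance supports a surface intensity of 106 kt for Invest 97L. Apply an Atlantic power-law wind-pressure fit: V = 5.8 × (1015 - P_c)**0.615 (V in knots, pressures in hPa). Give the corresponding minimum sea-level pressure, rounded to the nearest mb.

902 mb

ΔP = (V / 5.8)^(1/0.615) = (106/5.8)^1.626.
106/5.8 = 18.276; 18.276^1.626 ≈ 112.68 mb.
P_c = 1015 − 112.68 = 902.32 ≈ 902 mb.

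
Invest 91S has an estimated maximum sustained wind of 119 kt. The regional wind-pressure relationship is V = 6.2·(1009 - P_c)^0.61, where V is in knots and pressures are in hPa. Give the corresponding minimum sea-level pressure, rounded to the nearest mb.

882 mb

ΔP = (V / 6.2)^(1/0.61) = (119/6.2)^1.639.
119/6.2 = 19.194; 19.194^1.639 ≈ 126.92 mb.
P_c = 1009 − 126.92 = 882.08 ≈ 882 mb.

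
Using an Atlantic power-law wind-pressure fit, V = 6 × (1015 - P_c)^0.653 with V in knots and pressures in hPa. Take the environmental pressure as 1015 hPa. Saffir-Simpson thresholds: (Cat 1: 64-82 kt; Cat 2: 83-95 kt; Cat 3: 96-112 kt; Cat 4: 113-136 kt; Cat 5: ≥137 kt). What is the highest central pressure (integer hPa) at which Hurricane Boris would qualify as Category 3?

Category 3 begins at V = 96 kt.
Required ΔP = (96/6)^(1/0.653) = 16.000^1.531 ≈ 69.82 hPa.
P_c ≤ 1015 − 69.82 = 945.18, so the highest integer P_c is 945 hPa.

945 hPa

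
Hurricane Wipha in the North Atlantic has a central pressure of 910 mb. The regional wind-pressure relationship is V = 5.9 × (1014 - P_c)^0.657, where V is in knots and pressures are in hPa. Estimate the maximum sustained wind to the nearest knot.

ΔP = 1014 − 910 = 104 mb.
104^0.657 ≈ 21.144.
V ≈ 5.9 × 21.144 ≈ 124.8 kt.

125 kt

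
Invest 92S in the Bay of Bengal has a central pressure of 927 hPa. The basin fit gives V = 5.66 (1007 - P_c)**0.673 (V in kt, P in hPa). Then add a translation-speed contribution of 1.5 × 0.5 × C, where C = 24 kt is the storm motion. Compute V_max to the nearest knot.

126 kt

ΔP = 1007 − 927 = 80 hPa.
80^0.673 ≈ 19.089.
V ≈ 5.66 × 19.089 ≈ 108.0 kt.
Translation term: 1.5 × 0.5 × 24 = 18 kt.
Corrected V ≈ 126 kt → 126 kt.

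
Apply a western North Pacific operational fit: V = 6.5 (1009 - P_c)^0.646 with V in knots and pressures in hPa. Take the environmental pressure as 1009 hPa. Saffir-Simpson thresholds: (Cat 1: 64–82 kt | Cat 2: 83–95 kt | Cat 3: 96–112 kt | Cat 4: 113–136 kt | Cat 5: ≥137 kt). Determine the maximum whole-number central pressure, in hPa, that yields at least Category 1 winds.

974 hPa

Category 1 begins at V = 64 kt.
Required ΔP = (64/6.5)^(1/0.646) = 9.846^1.548 ≈ 34.48 hPa.
P_c ≤ 1009 − 34.48 = 974.52, so the highest integer P_c is 974 hPa.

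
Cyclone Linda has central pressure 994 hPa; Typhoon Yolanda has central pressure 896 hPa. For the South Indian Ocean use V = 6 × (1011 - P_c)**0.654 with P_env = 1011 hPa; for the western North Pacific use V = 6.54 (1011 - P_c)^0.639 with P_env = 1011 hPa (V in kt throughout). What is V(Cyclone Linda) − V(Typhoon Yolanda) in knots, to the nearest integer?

Cyclone Linda: ΔP = 17; V ≈ 6 × 17^0.654 ≈ 38.27 kt.
Typhoon Yolanda: ΔP = 115; V ≈ 6.54 × 115^0.639 ≈ 135.63 kt.
Difference ≈ 38.27 − 135.63 = -97.36 → -97 kt.

-97 kt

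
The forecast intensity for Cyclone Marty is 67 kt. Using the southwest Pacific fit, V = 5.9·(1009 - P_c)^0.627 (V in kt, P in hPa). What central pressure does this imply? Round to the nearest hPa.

961 hPa

ΔP = (V / 5.9)^(1/0.627) = (67/5.9)^1.595.
67/5.9 = 11.356; 11.356^1.595 ≈ 48.19 hPa.
P_c = 1009 − 48.19 = 960.81 ≈ 961 hPa.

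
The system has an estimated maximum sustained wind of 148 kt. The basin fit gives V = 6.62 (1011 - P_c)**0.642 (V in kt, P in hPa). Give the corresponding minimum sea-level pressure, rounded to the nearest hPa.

885 hPa

ΔP = (V / 6.62)^(1/0.642) = (148/6.62)^1.558.
148/6.62 = 22.356; 22.356^1.558 ≈ 126.44 hPa.
P_c = 1011 − 126.44 = 884.56 ≈ 885 hPa.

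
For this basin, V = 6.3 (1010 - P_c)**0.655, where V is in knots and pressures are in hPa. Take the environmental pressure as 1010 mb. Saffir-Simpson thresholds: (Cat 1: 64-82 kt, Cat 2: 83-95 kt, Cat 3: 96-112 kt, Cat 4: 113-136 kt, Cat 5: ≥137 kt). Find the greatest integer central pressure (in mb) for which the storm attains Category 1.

Category 1 begins at V = 64 kt.
Required ΔP = (64/6.3)^(1/0.655) = 10.159^1.527 ≈ 34.45 mb.
P_c ≤ 1010 − 34.45 = 975.55, so the highest integer P_c is 975 mb.

975 mb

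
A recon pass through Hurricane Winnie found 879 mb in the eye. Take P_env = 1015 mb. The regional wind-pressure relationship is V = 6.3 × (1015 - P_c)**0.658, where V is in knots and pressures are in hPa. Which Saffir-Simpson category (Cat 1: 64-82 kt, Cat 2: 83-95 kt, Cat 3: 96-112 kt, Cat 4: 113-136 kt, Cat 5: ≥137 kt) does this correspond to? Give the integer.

5

ΔP = 1015 − 879 = 136 mb.
V ≈ 6.3 × 136^0.658 = 6.3 × 25.34 ≈ 160 kt.
160 kt falls in the Category 5 band.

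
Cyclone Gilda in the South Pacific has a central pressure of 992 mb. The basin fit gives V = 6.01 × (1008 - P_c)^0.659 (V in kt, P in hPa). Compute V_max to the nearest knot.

37 kt

ΔP = 1008 − 992 = 16 mb.
16^0.659 ≈ 6.216.
V ≈ 6.01 × 6.216 ≈ 37.4 kt.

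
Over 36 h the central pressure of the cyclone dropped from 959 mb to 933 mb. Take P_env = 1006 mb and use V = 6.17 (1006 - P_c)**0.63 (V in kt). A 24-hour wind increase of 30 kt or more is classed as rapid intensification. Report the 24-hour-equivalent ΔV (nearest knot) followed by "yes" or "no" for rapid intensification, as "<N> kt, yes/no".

V₁: ΔP = 47, V ≈ 6.17 × 47^0.63 ≈ 69.78 kt.
V₂: ΔP = 73, V ≈ 6.17 × 73^0.63 ≈ 92.08 kt.
ΔV over 36 h = 22.30 kt → 24 h equivalent = 22.30 × 24/36 ≈ 14.87 kt.
15 kt < 30 kt ⇒ not rapid intensification.

15 kt, no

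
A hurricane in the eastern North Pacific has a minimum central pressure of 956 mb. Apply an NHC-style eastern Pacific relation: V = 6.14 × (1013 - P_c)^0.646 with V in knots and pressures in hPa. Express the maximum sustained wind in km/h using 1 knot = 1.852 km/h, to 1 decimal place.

154.9 km/h

ΔP = 1013 − 956 = 57 mb.
V ≈ 6.14 × 57^0.646 = 6.14 × 13.624 ≈ 83.650 kt.
83.650 × 1.852 ≈ 154.92 km/h → 154.9 km/h.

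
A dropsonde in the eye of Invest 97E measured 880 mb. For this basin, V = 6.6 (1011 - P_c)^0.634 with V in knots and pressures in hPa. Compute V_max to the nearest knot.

145 kt

ΔP = 1011 − 880 = 131 mb.
131^0.634 ≈ 21.996.
V ≈ 6.6 × 21.996 ≈ 145.2 kt.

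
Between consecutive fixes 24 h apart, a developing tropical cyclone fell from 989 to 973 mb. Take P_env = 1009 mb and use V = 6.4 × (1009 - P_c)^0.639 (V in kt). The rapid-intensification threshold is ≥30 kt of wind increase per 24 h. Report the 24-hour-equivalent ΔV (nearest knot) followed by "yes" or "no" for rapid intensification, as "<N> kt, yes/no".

20 kt, no

V₁: ΔP = 20, V ≈ 6.4 × 20^0.639 ≈ 43.40 kt.
V₂: ΔP = 36, V ≈ 6.4 × 36^0.639 ≈ 63.19 kt.
ΔV over 24 h = 19.79 kt → 24 h equivalent = 19.79 × 24/24 ≈ 19.79 kt.
20 kt < 30 kt ⇒ not rapid intensification.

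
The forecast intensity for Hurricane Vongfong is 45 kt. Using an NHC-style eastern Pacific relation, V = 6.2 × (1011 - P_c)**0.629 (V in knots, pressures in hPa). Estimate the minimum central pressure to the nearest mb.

988 mb

ΔP = (V / 6.2)^(1/0.629) = (45/6.2)^1.590.
45/6.2 = 7.258; 7.258^1.590 ≈ 23.36 mb.
P_c = 1011 − 23.36 = 987.64 ≈ 988 mb.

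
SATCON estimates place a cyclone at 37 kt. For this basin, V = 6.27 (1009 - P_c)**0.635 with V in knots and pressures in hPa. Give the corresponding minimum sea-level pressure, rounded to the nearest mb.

993 mb

ΔP = (V / 6.27)^(1/0.635) = (37/6.27)^1.575.
37/6.27 = 5.901; 5.901^1.575 ≈ 16.37 mb.
P_c = 1009 − 16.37 = 992.63 ≈ 993 mb.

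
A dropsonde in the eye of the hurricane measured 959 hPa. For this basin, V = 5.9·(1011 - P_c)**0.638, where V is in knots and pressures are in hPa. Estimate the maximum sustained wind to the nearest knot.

ΔP = 1011 − 959 = 52 hPa.
52^0.638 ≈ 12.440.
V ≈ 5.9 × 12.440 ≈ 73.4 kt.

73 kt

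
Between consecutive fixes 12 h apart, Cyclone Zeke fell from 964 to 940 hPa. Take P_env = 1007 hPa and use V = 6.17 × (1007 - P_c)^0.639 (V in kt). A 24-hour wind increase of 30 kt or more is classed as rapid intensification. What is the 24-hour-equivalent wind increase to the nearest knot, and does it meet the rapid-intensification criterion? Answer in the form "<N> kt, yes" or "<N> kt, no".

V₁: ΔP = 43, V ≈ 6.17 × 43^0.639 ≈ 68.25 kt.
V₂: ΔP = 67, V ≈ 6.17 × 67^0.639 ≈ 90.60 kt.
ΔV over 12 h = 22.35 kt → 24 h equivalent = 22.35 × 24/12 ≈ 44.70 kt.
45 kt ≥ 30 kt ⇒ rapid intensification.

45 kt, yes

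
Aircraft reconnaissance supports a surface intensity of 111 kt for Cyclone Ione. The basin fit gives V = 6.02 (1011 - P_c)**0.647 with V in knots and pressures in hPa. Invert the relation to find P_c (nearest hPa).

921 hPa

ΔP = (V / 6.02)^(1/0.647) = (111/6.02)^1.546.
111/6.02 = 18.439; 18.439^1.546 ≈ 90.43 hPa.
P_c = 1011 − 90.43 = 920.57 ≈ 921 hPa.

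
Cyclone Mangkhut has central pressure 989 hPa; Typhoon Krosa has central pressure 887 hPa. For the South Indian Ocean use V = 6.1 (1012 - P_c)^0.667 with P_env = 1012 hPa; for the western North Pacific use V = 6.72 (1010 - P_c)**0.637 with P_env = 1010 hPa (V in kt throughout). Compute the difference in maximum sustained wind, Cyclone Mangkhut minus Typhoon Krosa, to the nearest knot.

Cyclone Mangkhut: ΔP = 23; V ≈ 6.1 × 23^0.667 ≈ 49.39 kt.
Typhoon Krosa: ΔP = 123; V ≈ 6.72 × 123^0.637 ≈ 144.09 kt.
Difference ≈ 49.39 − 144.09 = -94.70 → -95 kt.

-95 kt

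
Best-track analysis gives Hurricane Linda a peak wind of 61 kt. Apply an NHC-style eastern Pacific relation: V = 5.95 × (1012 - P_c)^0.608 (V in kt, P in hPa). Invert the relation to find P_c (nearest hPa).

966 hPa

ΔP = (V / 5.95)^(1/0.608) = (61/5.95)^1.645.
61/5.95 = 10.252; 10.252^1.645 ≈ 45.97 hPa.
P_c = 1012 − 45.97 = 966.03 ≈ 966 hPa.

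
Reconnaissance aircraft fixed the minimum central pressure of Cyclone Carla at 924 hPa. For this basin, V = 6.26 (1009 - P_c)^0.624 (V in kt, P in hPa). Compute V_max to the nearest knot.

ΔP = 1009 − 924 = 85 hPa.
85^0.624 ≈ 15.994.
V ≈ 6.26 × 15.994 ≈ 100.1 kt.

100 kt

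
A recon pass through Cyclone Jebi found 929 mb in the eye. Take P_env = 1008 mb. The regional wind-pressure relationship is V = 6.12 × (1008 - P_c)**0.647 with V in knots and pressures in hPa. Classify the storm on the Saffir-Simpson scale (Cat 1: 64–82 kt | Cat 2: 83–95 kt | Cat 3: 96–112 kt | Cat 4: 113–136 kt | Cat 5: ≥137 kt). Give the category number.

3

ΔP = 1008 − 929 = 79 mb.
V ≈ 6.12 × 79^0.647 = 6.12 × 16.90 ≈ 103 kt.
103 kt falls in the Category 3 band.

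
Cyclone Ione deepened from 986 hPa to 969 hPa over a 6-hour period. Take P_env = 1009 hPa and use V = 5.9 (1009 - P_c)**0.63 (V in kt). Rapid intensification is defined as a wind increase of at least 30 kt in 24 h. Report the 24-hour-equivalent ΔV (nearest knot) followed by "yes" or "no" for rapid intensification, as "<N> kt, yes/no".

71 kt, yes

V₁: ΔP = 23, V ≈ 5.9 × 23^0.63 ≈ 42.53 kt.
V₂: ΔP = 40, V ≈ 5.9 × 40^0.63 ≈ 60.28 kt.
ΔV over 6 h = 17.75 kt → 24 h equivalent = 17.75 × 24/6 ≈ 71.00 kt.
71 kt ≥ 30 kt ⇒ rapid intensification.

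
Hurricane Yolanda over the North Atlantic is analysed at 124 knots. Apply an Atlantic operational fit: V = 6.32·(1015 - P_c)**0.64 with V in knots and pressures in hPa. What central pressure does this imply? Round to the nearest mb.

ΔP = (V / 6.32)^(1/0.64) = (124/6.32)^1.562.
124/6.32 = 19.620; 19.620^1.562 ≈ 104.68 mb.
P_c = 1015 − 104.68 = 910.32 ≈ 910 mb.

910 mb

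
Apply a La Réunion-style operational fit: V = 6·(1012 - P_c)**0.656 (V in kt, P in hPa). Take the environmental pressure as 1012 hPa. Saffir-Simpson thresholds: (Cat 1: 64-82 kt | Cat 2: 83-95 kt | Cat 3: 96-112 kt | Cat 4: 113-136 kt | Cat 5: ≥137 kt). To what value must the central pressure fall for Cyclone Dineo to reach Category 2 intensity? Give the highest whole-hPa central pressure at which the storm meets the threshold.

Category 2 begins at V = 83 kt.
Required ΔP = (83/6)^(1/0.656) = 13.833^1.524 ≈ 54.86 hPa.
P_c ≤ 1012 − 54.86 = 957.14, so the highest integer P_c is 957 hPa.

957 hPa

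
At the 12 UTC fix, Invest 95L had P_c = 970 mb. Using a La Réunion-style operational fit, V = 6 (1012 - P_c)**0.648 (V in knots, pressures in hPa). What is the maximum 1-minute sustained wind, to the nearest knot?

68 kt

ΔP = 1012 − 970 = 42 mb.
42^0.648 ≈ 11.268.
V ≈ 6 × 11.268 ≈ 67.6 kt.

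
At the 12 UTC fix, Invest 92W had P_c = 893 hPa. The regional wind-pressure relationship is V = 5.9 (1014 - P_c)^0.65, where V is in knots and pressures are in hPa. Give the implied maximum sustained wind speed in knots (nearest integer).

133 kt

ΔP = 1014 − 893 = 121 hPa.
121^0.65 ≈ 22.585.
V ≈ 5.9 × 22.585 ≈ 133.2 kt.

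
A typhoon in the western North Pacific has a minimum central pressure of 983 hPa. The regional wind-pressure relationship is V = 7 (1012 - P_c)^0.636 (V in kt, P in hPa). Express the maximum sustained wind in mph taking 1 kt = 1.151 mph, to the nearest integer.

ΔP = 1012 − 983 = 29 hPa.
V ≈ 7 × 29^0.636 = 7 × 8.513 ≈ 59.591 kt.
59.591 × 1.151 ≈ 68.59 mph → 69 mph.

69 mph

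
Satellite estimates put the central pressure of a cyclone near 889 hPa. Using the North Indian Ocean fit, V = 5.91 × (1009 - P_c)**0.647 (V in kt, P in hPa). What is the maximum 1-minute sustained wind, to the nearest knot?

ΔP = 1009 − 889 = 120 hPa.
120^0.647 ≈ 22.143.
V ≈ 5.91 × 22.143 ≈ 130.9 kt.

131 kt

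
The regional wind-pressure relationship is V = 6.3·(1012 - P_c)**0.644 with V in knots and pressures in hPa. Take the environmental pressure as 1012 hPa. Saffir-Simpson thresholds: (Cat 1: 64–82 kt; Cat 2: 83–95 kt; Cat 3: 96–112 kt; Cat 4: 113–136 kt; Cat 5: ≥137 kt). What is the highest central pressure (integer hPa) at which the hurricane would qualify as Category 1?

975 hPa

Category 1 begins at V = 64 kt.
Required ΔP = (64/6.3)^(1/0.644) = 10.159^1.553 ≈ 36.59 hPa.
P_c ≤ 1012 − 36.59 = 975.41, so the highest integer P_c is 975 hPa.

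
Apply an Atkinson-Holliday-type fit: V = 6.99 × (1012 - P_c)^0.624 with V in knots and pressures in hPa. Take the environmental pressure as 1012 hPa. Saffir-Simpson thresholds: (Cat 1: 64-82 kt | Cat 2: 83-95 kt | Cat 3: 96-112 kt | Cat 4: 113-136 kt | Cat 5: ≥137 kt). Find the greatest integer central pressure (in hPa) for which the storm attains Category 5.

Category 5 begins at V = 137 kt.
Required ΔP = (137/6.99)^(1/0.624) = 19.599^1.603 ≈ 117.73 hPa.
P_c ≤ 1012 − 117.73 = 894.27, so the highest integer P_c is 894 hPa.

894 hPa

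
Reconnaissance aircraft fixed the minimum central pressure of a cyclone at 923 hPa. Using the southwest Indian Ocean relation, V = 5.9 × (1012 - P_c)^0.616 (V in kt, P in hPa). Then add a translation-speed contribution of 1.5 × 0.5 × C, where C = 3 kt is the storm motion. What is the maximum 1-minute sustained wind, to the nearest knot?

ΔP = 1012 − 923 = 89 hPa.
89^0.616 ≈ 15.879.
V ≈ 5.9 × 15.879 ≈ 93.7 kt.
Translation term: 1.5 × 0.5 × 3 = 2.25 kt.
Corrected V ≈ 95.95 kt → 96 kt.

96 kt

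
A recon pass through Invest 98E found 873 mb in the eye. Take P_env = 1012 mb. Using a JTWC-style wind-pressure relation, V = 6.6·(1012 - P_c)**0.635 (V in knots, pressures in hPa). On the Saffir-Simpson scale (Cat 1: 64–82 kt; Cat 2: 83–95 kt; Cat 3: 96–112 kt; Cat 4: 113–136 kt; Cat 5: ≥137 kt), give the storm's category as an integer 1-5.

5

ΔP = 1012 − 873 = 139 mb.
V ≈ 6.6 × 139^0.635 = 6.6 × 22.95 ≈ 151 kt.
151 kt falls in the Category 5 band.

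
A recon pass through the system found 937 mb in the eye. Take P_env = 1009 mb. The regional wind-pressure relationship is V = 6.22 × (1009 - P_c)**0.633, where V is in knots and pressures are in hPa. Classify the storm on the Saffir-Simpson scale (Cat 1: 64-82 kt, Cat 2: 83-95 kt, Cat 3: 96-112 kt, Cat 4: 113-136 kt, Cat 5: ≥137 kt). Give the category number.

ΔP = 1009 − 937 = 72 mb.
V ≈ 6.22 × 72^0.633 = 6.22 × 14.99 ≈ 93 kt.
93 kt falls in the Category 2 band.

2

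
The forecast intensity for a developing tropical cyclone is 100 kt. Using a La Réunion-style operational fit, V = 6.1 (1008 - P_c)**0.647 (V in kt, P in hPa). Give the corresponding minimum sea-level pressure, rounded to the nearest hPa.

ΔP = (V / 6.1)^(1/0.647) = (100/6.1)^1.546.
100/6.1 = 16.393; 16.393^1.546 ≈ 75.40 hPa.
P_c = 1008 − 75.40 = 932.60 ≈ 933 hPa.

933 hPa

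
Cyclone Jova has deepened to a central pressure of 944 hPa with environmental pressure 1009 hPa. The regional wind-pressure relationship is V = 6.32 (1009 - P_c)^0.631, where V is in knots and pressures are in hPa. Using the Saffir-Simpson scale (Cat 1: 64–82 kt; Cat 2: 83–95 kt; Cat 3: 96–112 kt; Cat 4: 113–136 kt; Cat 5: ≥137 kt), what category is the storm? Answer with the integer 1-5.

2

ΔP = 1009 − 944 = 65 hPa.
V ≈ 6.32 × 65^0.631 = 6.32 × 13.93 ≈ 88 kt.
88 kt falls in the Category 2 band.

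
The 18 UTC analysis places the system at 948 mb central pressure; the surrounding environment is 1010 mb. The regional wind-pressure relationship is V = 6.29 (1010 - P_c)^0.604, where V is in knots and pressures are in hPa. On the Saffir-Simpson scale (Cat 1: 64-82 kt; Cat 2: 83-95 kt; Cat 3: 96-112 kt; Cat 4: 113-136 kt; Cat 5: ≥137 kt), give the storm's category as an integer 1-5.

1

ΔP = 1010 − 948 = 62 mb.
V ≈ 6.29 × 62^0.604 = 6.29 × 12.09 ≈ 76 kt.
76 kt falls in the Category 1 band.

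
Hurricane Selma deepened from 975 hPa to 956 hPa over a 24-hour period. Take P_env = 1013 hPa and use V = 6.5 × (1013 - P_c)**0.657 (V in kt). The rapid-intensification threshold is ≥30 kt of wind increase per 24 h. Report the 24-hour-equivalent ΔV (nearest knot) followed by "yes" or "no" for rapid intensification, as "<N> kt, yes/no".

V₁: ΔP = 38, V ≈ 6.5 × 38^0.657 ≈ 70.93 kt.
V₂: ΔP = 57, V ≈ 6.5 × 57^0.657 ≈ 92.58 kt.
ΔV over 24 h = 21.65 kt → 24 h equivalent = 21.65 × 24/24 ≈ 21.65 kt.
22 kt < 30 kt ⇒ not rapid intensification.

22 kt, no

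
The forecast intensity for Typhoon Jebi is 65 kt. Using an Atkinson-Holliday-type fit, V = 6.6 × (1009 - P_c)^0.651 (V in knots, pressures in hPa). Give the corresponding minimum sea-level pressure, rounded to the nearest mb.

975 mb

ΔP = (V / 6.6)^(1/0.651) = (65/6.6)^1.536.
65/6.6 = 9.848; 9.848^1.536 ≈ 33.57 mb.
P_c = 1009 − 33.57 = 975.43 ≈ 975 mb.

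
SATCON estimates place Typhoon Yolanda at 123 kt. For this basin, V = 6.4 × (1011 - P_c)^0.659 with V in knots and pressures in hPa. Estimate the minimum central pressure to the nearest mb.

922 mb

ΔP = (V / 6.4)^(1/0.659) = (123/6.4)^1.517.
123/6.4 = 19.219; 19.219^1.517 ≈ 88.71 mb.
P_c = 1011 − 88.71 = 922.29 ≈ 922 mb.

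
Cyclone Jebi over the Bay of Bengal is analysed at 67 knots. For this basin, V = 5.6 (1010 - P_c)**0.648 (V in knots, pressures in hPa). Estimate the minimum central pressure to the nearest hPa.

ΔP = (V / 5.6)^(1/0.648) = (67/5.6)^1.543.
67/5.6 = 11.964; 11.964^1.543 ≈ 46.07 hPa.
P_c = 1010 − 46.07 = 963.93 ≈ 964 hPa.

964 hPa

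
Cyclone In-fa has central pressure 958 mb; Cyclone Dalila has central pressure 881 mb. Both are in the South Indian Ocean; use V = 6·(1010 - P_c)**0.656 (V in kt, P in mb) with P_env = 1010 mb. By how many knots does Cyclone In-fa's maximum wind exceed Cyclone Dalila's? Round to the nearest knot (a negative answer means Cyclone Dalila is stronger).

-65 kt

Cyclone In-fa: ΔP = 52; V ≈ 6 × 52^0.656 ≈ 80.14 kt.
Cyclone Dalila: ΔP = 129; V ≈ 6 × 129^0.656 ≈ 145.44 kt.
Difference ≈ 80.14 − 145.44 = -65.30 → -65 kt.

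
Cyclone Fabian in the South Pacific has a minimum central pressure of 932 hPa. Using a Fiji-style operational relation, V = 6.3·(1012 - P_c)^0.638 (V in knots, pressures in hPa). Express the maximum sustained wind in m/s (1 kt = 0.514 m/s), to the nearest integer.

53 m/s

ΔP = 1012 − 932 = 80 hPa.
V ≈ 6.3 × 80^0.638 = 6.3 × 16.375 ≈ 103.160 kt.
103.160 × 0.514 ≈ 53.02 m/s → 53 m/s.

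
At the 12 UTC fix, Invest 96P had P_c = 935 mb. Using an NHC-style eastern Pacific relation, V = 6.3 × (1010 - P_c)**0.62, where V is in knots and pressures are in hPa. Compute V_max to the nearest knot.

92 kt

ΔP = 1010 − 935 = 75 mb.
75^0.62 ≈ 14.539.
V ≈ 6.3 × 14.539 ≈ 91.6 kt.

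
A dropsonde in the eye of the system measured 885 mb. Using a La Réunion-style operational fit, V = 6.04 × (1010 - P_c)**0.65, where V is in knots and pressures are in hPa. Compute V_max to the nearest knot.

ΔP = 1010 − 885 = 125 mb.
125^0.65 ≈ 23.067.
V ≈ 6.04 × 23.067 ≈ 139.3 kt.

139 kt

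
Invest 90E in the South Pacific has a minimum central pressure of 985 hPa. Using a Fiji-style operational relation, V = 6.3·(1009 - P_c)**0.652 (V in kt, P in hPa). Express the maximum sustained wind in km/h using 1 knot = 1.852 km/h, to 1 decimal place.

ΔP = 1009 − 985 = 24 hPa.
V ≈ 6.3 × 24^0.652 = 6.3 × 7.941 ≈ 50.031 kt.
50.031 × 1.852 ≈ 92.66 km/h → 92.7 km/h.

92.7 km/h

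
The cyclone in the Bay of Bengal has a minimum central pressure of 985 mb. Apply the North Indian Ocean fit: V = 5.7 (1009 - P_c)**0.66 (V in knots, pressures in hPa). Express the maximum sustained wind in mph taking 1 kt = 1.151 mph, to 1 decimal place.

53.4 mph

ΔP = 1009 − 985 = 24 mb.
V ≈ 5.7 × 24^0.66 = 5.7 × 8.146 ≈ 46.432 kt.
46.432 × 1.151 ≈ 53.44 mph → 53.4 mph.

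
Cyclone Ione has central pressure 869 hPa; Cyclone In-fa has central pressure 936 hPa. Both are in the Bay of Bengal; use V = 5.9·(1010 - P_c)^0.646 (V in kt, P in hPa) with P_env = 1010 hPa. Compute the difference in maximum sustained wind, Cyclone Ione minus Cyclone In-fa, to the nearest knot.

Cyclone Ione: ΔP = 141; V ≈ 5.9 × 141^0.646 ≈ 144.29 kt.
Cyclone In-fa: ΔP = 74; V ≈ 5.9 × 74^0.646 ≈ 95.14 kt.
Difference ≈ 144.29 − 95.14 = 49.15 → 49 kt.

49 kt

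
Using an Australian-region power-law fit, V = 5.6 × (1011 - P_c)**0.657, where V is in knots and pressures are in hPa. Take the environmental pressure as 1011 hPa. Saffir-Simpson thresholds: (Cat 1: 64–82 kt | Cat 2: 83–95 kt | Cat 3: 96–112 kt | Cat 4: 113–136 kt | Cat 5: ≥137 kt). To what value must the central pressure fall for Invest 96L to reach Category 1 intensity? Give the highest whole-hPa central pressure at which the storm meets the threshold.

970 hPa

Category 1 begins at V = 64 kt.
Required ΔP = (64/5.6)^(1/0.657) = 11.429^1.522 ≈ 40.77 hPa.
P_c ≤ 1011 − 40.77 = 970.23, so the highest integer P_c is 970 hPa.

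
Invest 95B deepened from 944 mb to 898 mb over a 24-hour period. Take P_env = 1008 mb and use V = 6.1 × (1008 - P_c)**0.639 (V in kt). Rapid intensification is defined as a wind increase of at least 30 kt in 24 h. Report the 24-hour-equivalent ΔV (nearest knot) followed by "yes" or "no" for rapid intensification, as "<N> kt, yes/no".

V₁: ΔP = 64, V ≈ 6.1 × 64^0.639 ≈ 86.99 kt.
V₂: ΔP = 110, V ≈ 6.1 × 110^0.639 ≈ 122.96 kt.
ΔV over 24 h = 35.97 kt → 24 h equivalent = 35.97 × 24/24 ≈ 35.97 kt.
36 kt ≥ 30 kt ⇒ rapid intensification.

36 kt, yes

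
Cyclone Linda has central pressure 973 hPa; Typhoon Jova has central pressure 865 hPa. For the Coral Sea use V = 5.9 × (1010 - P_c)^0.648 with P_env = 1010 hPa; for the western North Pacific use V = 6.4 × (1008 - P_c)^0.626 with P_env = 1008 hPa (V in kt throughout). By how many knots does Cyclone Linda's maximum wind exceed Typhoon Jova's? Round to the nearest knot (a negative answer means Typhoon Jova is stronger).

-82 kt

Cyclone Linda: ΔP = 37; V ≈ 5.9 × 37^0.648 ≈ 61.24 kt.
Typhoon Jova: ΔP = 143; V ≈ 6.4 × 143^0.626 ≈ 143.03 kt.
Difference ≈ 61.24 − 143.03 = -81.79 → -82 kt.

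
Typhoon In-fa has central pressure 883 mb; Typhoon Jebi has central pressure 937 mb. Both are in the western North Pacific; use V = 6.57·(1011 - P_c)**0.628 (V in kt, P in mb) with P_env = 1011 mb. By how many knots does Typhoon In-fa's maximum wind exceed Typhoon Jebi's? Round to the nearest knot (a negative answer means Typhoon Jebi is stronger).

40 kt

Typhoon In-fa: ΔP = 128; V ≈ 6.57 × 128^0.628 ≈ 138.32 kt.
Typhoon Jebi: ΔP = 74; V ≈ 6.57 × 74^0.628 ≈ 98.05 kt.
Difference ≈ 138.32 − 98.05 = 40.27 → 40 kt.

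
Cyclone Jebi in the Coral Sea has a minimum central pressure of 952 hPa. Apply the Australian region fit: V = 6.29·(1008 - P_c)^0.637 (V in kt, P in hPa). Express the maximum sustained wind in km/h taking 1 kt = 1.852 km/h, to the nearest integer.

151 km/h

ΔP = 1008 − 952 = 56 hPa.
V ≈ 6.29 × 56^0.637 = 6.29 × 12.990 ≈ 81.705 kt.
81.705 × 1.852 ≈ 151.32 km/h → 151 km/h.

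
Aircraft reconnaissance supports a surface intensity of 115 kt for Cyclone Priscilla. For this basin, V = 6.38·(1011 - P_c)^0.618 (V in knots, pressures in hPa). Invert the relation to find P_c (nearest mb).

ΔP = (V / 6.38)^(1/0.618) = (115/6.38)^1.618.
115/6.38 = 18.025; 18.025^1.618 ≈ 107.69 mb.
P_c = 1011 − 107.69 = 903.31 ≈ 903 mb.

903 mb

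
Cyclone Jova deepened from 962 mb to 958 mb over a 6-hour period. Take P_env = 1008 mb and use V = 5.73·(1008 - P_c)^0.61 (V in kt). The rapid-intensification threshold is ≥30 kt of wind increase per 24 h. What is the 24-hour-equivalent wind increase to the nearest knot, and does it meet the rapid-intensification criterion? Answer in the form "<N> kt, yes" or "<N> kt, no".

V₁: ΔP = 46, V ≈ 5.73 × 46^0.61 ≈ 59.22 kt.
V₂: ΔP = 50, V ≈ 5.73 × 50^0.61 ≈ 62.31 kt.
ΔV over 6 h = 3.09 kt → 24 h equivalent = 3.09 × 24/6 ≈ 12.36 kt.
12 kt < 30 kt ⇒ not rapid intensification.

12 kt, no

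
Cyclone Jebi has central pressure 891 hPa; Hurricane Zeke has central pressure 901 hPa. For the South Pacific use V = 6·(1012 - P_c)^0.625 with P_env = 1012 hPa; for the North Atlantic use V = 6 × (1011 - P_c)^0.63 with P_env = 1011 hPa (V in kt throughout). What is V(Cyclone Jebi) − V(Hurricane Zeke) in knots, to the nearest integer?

Cyclone Jebi: ΔP = 121; V ≈ 6 × 121^0.625 ≈ 120.20 kt.
Hurricane Zeke: ΔP = 110; V ≈ 6 × 110^0.63 ≈ 115.94 kt.
Difference ≈ 120.20 − 115.94 = 4.26 → 4 kt.

4 kt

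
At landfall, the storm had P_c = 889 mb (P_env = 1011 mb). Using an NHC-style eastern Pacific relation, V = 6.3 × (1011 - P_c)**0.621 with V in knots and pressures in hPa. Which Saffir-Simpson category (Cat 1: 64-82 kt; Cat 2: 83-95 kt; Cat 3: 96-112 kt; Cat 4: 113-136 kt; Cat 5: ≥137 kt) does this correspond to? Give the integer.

ΔP = 1011 − 889 = 122 mb.
V ≈ 6.3 × 122^0.621 = 6.3 × 19.75 ≈ 124 kt.
124 kt falls in the Category 4 band.

4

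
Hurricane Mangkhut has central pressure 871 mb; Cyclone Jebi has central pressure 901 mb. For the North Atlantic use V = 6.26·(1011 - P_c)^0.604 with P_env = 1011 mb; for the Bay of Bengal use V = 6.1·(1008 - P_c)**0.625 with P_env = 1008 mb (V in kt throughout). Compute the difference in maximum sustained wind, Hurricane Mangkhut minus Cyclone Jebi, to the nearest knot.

11 kt

Hurricane Mangkhut: ΔP = 140; V ≈ 6.26 × 140^0.604 ≈ 123.83 kt.
Cyclone Jebi: ΔP = 107; V ≈ 6.1 × 107^0.625 ≈ 113.16 kt.
Difference ≈ 123.83 − 113.16 = 10.67 → 11 kt.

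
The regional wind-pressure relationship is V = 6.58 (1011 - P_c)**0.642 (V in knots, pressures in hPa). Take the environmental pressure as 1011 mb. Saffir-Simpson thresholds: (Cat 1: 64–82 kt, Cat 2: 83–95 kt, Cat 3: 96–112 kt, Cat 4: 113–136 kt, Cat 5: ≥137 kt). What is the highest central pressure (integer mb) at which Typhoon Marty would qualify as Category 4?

927 mb

Category 4 begins at V = 113 kt.
Required ΔP = (113/6.58)^(1/0.642) = 17.173^1.558 ≈ 83.84 mb.
P_c ≤ 1011 − 83.84 = 927.16, so the highest integer P_c is 927 mb.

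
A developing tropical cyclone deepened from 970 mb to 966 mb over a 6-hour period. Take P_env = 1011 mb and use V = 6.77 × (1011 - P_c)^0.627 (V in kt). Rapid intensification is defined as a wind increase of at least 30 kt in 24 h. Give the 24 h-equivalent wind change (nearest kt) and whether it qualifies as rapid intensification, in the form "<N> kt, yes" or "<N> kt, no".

V₁: ΔP = 41, V ≈ 6.77 × 41^0.627 ≈ 69.47 kt.
V₂: ΔP = 45, V ≈ 6.77 × 45^0.627 ≈ 73.65 kt.
ΔV over 6 h = 4.18 kt → 24 h equivalent = 4.18 × 24/6 ≈ 16.72 kt.
17 kt < 30 kt ⇒ not rapid intensification.

17 kt, no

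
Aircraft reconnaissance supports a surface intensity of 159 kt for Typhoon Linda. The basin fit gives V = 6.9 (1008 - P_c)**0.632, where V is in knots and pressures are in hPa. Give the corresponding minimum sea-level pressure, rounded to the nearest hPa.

ΔP = (V / 6.9)^(1/0.632) = (159/6.9)^1.582.
159/6.9 = 23.043; 23.043^1.582 ≈ 143.20 hPa.
P_c = 1008 − 143.20 = 864.80 ≈ 865 hPa.

865 hPa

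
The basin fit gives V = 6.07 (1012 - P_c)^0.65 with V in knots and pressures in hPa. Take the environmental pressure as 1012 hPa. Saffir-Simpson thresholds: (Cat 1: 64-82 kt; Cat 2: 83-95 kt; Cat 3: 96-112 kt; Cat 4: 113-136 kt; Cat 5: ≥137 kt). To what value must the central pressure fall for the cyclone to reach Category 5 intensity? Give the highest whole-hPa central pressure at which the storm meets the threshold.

891 hPa

Category 5 begins at V = 137 kt.
Required ΔP = (137/6.07)^(1/0.65) = 22.570^1.538 ≈ 120.88 hPa.
P_c ≤ 1012 − 120.88 = 891.12, so the highest integer P_c is 891 hPa.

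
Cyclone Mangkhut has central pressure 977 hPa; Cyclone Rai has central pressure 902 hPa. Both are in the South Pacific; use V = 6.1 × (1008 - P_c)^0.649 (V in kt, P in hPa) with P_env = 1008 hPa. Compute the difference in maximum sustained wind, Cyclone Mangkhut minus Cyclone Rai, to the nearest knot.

Cyclone Mangkhut: ΔP = 31; V ≈ 6.1 × 31^0.649 ≈ 56.65 kt.
Cyclone Rai: ΔP = 106; V ≈ 6.1 × 106^0.649 ≈ 125.82 kt.
Difference ≈ 56.65 − 125.82 = -69.17 → -69 kt.

-69 kt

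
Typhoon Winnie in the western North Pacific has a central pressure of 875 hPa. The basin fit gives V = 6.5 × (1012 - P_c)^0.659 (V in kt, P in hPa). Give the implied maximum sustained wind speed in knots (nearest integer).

166 kt

ΔP = 1012 − 875 = 137 hPa.
137^0.659 ≈ 25.592.
V ≈ 6.5 × 25.592 ≈ 166.3 kt.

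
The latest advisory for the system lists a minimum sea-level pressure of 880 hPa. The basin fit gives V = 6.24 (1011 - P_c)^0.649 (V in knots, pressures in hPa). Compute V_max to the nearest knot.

ΔP = 1011 − 880 = 131 hPa.
131^0.649 ≈ 23.665.
V ≈ 6.24 × 23.665 ≈ 147.7 kt.

148 kt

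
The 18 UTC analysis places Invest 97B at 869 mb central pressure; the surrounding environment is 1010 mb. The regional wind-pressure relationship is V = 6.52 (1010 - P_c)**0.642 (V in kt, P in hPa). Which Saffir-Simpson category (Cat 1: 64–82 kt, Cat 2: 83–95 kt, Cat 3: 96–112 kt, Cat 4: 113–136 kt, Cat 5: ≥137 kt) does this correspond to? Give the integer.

ΔP = 1010 − 869 = 141 mb.
V ≈ 6.52 × 141^0.642 = 6.52 × 23.98 ≈ 156 kt.
156 kt falls in the Category 5 band.

5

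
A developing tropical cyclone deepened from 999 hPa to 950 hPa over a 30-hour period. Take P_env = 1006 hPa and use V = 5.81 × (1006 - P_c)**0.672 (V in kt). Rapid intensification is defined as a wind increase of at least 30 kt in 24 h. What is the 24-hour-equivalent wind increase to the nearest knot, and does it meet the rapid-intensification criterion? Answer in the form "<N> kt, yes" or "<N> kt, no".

V₁: ΔP = 7, V ≈ 5.81 × 7^0.672 ≈ 21.48 kt.
V₂: ΔP = 56, V ≈ 5.81 × 56^0.672 ≈ 86.89 kt.
ΔV over 30 h = 65.41 kt → 24 h equivalent = 65.41 × 24/30 ≈ 52.33 kt.
52 kt ≥ 30 kt ⇒ rapid intensification.

52 kt, yes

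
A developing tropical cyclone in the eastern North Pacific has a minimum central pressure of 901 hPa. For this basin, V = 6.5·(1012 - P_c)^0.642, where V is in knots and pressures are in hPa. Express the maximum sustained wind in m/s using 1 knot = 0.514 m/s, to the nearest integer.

ΔP = 1012 − 901 = 111 hPa.
V ≈ 6.5 × 111^0.642 = 6.5 × 20.564 ≈ 133.663 kt.
133.663 × 0.514 ≈ 68.70 m/s → 69 m/s.

69 m/s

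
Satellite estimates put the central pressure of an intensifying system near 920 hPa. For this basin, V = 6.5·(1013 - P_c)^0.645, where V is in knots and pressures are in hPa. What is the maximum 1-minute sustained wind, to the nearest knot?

ΔP = 1013 − 920 = 93 hPa.
93^0.645 ≈ 18.607.
V ≈ 6.5 × 18.607 ≈ 120.9 kt.

121 kt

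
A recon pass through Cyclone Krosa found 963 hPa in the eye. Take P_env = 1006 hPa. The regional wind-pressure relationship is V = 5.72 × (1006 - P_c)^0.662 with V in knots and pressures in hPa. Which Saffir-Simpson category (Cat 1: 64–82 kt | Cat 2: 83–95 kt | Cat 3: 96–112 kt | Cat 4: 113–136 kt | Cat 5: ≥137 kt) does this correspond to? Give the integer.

1

ΔP = 1006 − 963 = 43 hPa.
V ≈ 5.72 × 43^0.662 = 5.72 × 12.06 ≈ 69 kt.
69 kt falls in the Category 1 band.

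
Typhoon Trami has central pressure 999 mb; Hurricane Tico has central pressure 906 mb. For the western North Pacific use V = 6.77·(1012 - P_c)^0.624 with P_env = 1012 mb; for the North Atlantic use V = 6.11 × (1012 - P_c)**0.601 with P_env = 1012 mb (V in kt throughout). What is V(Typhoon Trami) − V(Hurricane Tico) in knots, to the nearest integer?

-67 kt

Typhoon Trami: ΔP = 13; V ≈ 6.77 × 13^0.624 ≈ 33.55 kt.
Hurricane Tico: ΔP = 106; V ≈ 6.11 × 106^0.601 ≈ 100.75 kt.
Difference ≈ 33.55 − 100.75 = -67.20 → -67 kt.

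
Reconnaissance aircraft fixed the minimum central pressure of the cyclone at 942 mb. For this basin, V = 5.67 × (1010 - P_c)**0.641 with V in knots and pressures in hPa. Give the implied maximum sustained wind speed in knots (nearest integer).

85 kt

ΔP = 1010 − 942 = 68 mb.
68^0.641 ≈ 14.950.
V ≈ 5.67 × 14.950 ≈ 84.8 kt.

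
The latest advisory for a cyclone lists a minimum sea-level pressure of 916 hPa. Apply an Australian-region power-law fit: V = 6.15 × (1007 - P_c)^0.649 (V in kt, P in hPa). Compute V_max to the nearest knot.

ΔP = 1007 − 916 = 91 hPa.
91^0.649 ≈ 18.682.
V ≈ 6.15 × 18.682 ≈ 114.9 kt.

115 kt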